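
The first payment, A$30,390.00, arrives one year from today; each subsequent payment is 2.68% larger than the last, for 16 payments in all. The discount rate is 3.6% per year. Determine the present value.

Periodic rate r = 0.036 per year.
Growing ordinary annuity: PV = PMT₁ × [1 − ((1+g)/(1+r))^n] / (r − g) = 30,390 × [1 − ((1+0.0268)/(1+r))^16] / (r − 0.0268) = A$439,343.09.

A$439,343.09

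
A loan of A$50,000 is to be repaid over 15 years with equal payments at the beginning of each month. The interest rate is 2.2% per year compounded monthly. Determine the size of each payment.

Level annuity due; solve PV = PMT × [(1 − (1+r)^−n)/r] × (1+r) for PMT.
Periodic rate r = 0.022/12 per month; n is counted in months.
With n = 180: PMT = 50,000 / ([(1 − (1+r)^−n)/r] × (1+r)) = A$325.78

A$325.78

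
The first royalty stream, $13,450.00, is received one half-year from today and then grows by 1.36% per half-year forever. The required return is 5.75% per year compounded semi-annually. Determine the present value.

Periodic rate r = 0.0575/2 per half-year.
Growing perpetuity (Gordon): PV = PMT₁ / (r − g) = 13,450 / (r − 0.0136) = $887,788.78.

$887,788.78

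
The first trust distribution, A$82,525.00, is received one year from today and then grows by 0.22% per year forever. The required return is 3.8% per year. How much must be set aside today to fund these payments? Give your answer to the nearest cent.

A$2,305,167.60

Periodic rate r = 0.038 per year.
Growing perpetuity (Gordon): PV = PMT₁ / (r − g) = 82,525 / (r − 0.0022) = A$2,305,167.60.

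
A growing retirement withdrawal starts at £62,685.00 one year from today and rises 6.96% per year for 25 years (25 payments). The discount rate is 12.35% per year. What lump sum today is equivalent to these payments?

£822,749.02

Periodic rate r = 0.1235 per year.
Growing ordinary annuity: PV = PMT₁ × [1 − ((1+g)/(1+r))^n] / (r − g) = 62,685 × [1 − ((1+0.0696)/(1+r))^25] / (r − 0.0696) = £822,749.02.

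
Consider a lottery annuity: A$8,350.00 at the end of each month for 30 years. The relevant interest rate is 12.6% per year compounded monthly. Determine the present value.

A$776,727.40

This is an ordinary annuity: 360 payments of A$8,350.00 at the end of each month.
Periodic rate r = 0.126/12 per month; n is counted in months.
PV = PMT × [(1 − (1+r)^−n)/r] = 8,350 × [1 − (1+r)^−360] / r = A$776,727.40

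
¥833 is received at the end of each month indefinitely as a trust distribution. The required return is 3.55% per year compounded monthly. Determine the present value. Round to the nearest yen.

Periodic rate r = 0.0355/12 per month.
Level perpetuity: PV = PMT / r = 833 / (0.0355/12) = ¥281,577.

¥281,577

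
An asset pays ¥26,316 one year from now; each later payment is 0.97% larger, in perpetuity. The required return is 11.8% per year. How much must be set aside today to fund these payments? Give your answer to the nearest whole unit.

¥242,992

Periodic rate r = 0.118 per year.
Growing perpetuity (Gordon): PV = PMT₁ / (r − g) = 26,316 / (r − 0.0097) = ¥242,992.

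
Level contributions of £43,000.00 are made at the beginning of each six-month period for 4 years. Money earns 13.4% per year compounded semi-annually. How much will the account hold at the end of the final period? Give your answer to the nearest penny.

This is an annuity due: 8 deposits of £43,000.00 at the beginning of each six-month period.
Periodic rate r = 0.134/2 per half-year; n is counted in half-years.
FV = PMT × [((1+r)^n − 1)/r] × (1+r) = 43,000 × [(1+r)^8 − 1] / r × (1+r) = £465,674.00

£465,674.00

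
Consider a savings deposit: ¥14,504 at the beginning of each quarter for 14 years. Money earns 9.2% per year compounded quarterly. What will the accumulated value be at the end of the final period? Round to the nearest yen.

This is an annuity due: 56 deposits of ¥14,504 at the beginning of each quarter.
Periodic rate r = 0.092/4 per quarter; n is counted in quarters.
FV = PMT × [((1+r)^n − 1)/r] × (1+r) = 14,504 × [(1+r)^56 − 1] / r × (1+r) = ¥1,659,888

¥1,659,888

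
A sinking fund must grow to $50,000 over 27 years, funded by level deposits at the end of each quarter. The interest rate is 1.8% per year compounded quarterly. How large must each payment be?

Level ordinary annuity; solve FV = PMT × [((1+r)^n − 1)/r] for PMT.
Periodic rate r = 0.018/4 per quarter; n is counted in quarters.
With n = 108: PMT = 50,000 / ([((1+r)^n − 1)/r]) = $360.56

$360.56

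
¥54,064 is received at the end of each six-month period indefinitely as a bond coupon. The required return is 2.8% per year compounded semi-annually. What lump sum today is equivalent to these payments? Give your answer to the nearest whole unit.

¥3,861,714

Periodic rate r = 0.028/2 per half-year.
Level perpetuity: PV = PMT / r = 54,064 / (0.028/2) = ¥3,861,714.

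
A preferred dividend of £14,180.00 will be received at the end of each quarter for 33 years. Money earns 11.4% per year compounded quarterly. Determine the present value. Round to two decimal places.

This is an ordinary annuity: 132 payments of £14,180.00 at the end of each quarter.
Periodic rate r = 0.114/4 per quarter; n is counted in quarters.
PV = PMT × [(1 − (1+r)^−n)/r] = 14,180 × [1 − (1+r)^−132] / r = £485,357.77

£485,357.77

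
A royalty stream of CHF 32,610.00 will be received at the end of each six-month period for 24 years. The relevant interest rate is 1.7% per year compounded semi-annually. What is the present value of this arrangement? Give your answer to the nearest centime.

CHF 1,280,896.06

This is an ordinary annuity: 48 payments of CHF 32,610.00 at the end of each six-month period.
Periodic rate r = 0.017/2 per half-year; n is counted in half-years.
PV = PMT × [(1 − (1+r)^−n)/r] = 32,610 × [1 − (1+r)^−48] / r = CHF 1,280,896.06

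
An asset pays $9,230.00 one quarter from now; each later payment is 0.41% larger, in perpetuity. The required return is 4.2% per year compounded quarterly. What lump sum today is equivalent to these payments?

Periodic rate r = 0.042/4 per quarter.
Growing perpetuity (Gordon): PV = PMT₁ / (r − g) = 9,230 / (r − 0.0041) = $1,442,187.50.

$1,442,187.50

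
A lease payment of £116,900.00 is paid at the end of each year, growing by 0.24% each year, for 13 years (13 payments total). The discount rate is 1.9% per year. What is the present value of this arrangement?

Periodic rate r = 0.019 per year.
Growing ordinary annuity: PV = PMT₁ × [1 − ((1+g)/(1+r))^n] / (r − g) = 116,900 × [1 − ((1+0.0024)/(1+r))^13] / (r − 0.0024) = £1,353,956.54.

£1,353,956.54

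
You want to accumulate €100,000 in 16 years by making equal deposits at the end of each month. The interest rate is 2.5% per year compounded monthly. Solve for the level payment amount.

Level ordinary annuity; solve FV = PMT × [((1+r)^n − 1)/r] for PMT.
Periodic rate r = 0.025/12 per month; n is counted in months.
With n = 192: PMT = 100,000 / ([((1+r)^n − 1)/r]) = €424.13

€424.13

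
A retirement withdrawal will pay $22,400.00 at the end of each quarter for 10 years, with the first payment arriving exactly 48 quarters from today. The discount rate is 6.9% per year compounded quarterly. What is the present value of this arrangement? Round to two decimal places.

$287,984.62

Ordinary annuity of 40 payments, first payment at period 48.
Periodic rate r = 0.069/4 per quarter; n is counted in quarters.
The ordinary-annuity PV formula values the stream one period before the first payment (period 47); discount that back 47 periods:
PV₀ = 22,400 × [1 − (1+r)^−40] / r × (1+r)^−47 = $287,984.62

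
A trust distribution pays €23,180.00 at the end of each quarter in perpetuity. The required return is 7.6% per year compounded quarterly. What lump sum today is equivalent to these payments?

Periodic rate r = 0.076/4 per quarter.
Level perpetuity: PV = PMT / r = 23,180 / (0.076/4) = €1,220,000.00.

€1,220,000.00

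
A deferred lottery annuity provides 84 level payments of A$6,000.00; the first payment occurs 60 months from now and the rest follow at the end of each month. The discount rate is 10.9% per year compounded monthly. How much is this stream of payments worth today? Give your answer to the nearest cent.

A$206,169.90

Ordinary annuity of 84 payments, first payment at period 60.
Periodic rate r = 0.109/12 per month; n is counted in months.
The ordinary-annuity PV formula values the stream one period before the first payment (period 59); discount that back 59 periods:
PV₀ = 6,000 × [1 − (1+r)^−84] / r × (1+r)^−59 = A$206,169.90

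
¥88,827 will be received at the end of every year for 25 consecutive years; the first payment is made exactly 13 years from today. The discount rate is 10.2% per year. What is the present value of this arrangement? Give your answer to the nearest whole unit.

Ordinary annuity of 25 payments, first payment at period 13.
Periodic rate r = 0.102 per year.
The ordinary-annuity PV formula values the stream one period before the first payment (period 12); discount that back 12 periods:
PV₀ = 88,827 × [1 − (1+r)^−25] / r × (1+r)^−12 = ¥247,552

¥247,552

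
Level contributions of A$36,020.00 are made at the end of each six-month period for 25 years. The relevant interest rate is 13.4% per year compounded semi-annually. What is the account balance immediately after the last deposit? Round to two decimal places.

A$13,224,651.82

This is an ordinary annuity: 50 deposits of A$36,020.00 at the end of each six-month period.
Periodic rate r = 0.134/2 per half-year; n is counted in half-years.
FV = PMT × [((1+r)^n − 1)/r] = 36,020 × [(1+r)^50 − 1] / r = A$13,224,651.82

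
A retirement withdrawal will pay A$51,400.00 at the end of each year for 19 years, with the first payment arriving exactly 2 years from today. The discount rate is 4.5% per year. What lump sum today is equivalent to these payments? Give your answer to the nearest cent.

A$619,421.33

Ordinary annuity of 19 payments, first payment at period 2.
Periodic rate r = 0.045 per year.
The ordinary-annuity PV formula values the stream one period before the first payment (period 1); discount that back 1 periods:
PV₀ = 51,400 × [1 − (1+r)^−19] / r × (1+r)^−1 = A$619,421.33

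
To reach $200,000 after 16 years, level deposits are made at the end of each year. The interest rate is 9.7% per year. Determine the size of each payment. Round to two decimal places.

$5,708.38

Level ordinary annuity; solve FV = PMT × [((1+r)^n − 1)/r] for PMT.
Periodic rate r = 0.097 per year.
With n = 16: PMT = 200,000 / ([((1+r)^n − 1)/r]) = $5,708.38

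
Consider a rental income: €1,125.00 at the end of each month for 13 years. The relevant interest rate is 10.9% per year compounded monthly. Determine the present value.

€93,633.51

This is an ordinary annuity: 156 payments of €1,125.00 at the end of each month.
Periodic rate r = 0.109/12 per month; n is counted in months.
PV = PMT × [(1 − (1+r)^−n)/r] = 1,125 × [1 − (1+r)^−156] / r = €93,633.51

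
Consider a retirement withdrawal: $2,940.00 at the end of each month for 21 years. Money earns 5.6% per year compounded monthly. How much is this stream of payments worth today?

This is an ordinary annuity: 252 payments of $2,940.00 at the end of each month.
Periodic rate r = 0.056/12 per month; n is counted in months.
PV = PMT × [(1 − (1+r)^−n)/r] = 2,940 × [1 − (1+r)^−252] / r = $435,106.10

$435,106.10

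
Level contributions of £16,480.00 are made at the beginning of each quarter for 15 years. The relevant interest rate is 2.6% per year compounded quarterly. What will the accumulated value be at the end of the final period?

This is an annuity due: 60 deposits of £16,480.00 at the beginning of each quarter.
Periodic rate r = 0.026/4 per quarter; n is counted in quarters.
FV = PMT × [((1+r)^n − 1)/r] × (1+r) = 16,480 × [(1+r)^60 − 1] / r × (1+r) = £1,212,436.73

£1,212,436.73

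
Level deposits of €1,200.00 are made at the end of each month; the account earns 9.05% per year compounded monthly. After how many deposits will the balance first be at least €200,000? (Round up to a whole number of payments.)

Periodic rate r = 0.0905/12 per month; n is counted in months.
Ordinary annuity FV: 200,000 = 1,200 × [((1+r)^n − 1)/r].
(1+r)^n = 1 + 200,000 × r / 1,200, so n = ln(1 + 200,000·r/1,200) / ln(1+r) = 108.34.
Round up to a whole number of payments: n = 109.

109 payments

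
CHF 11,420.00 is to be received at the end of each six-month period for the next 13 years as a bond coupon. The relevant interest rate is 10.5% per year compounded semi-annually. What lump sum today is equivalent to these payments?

This is an ordinary annuity: 26 payments of CHF 11,420.00 at the end of each six-month period.
Periodic rate r = 0.105/2 per half-year; n is counted in half-years.
PV = PMT × [(1 − (1+r)^−n)/r] = 11,420 × [1 − (1+r)^−26] / r = CHF 160,015.30

CHF 160,015.30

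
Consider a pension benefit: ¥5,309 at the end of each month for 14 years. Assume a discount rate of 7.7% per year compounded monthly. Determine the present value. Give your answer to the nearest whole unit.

¥544,869

This is an ordinary annuity: 168 payments of ¥5,309 at the end of each month.
Periodic rate r = 0.077/12 per month; n is counted in months.
PV = PMT × [(1 − (1+r)^−n)/r] = 5,309 × [1 − (1+r)^−168] / r = ¥544,869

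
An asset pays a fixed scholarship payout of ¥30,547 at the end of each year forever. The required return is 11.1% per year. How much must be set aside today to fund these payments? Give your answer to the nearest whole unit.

Periodic rate r = 0.111 per year.
Level perpetuity: PV = PMT / r = 30,547 / (0.111) = ¥275,198.

¥275,198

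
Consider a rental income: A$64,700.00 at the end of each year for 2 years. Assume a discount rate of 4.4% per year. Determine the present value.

This is an ordinary annuity: 2 payments of A$64,700.00 at the end of each year.
Periodic rate r = 0.044 per year.
PV = PMT × [(1 − (1+r)^−n)/r] = 64,700 × [1 − (1+r)^−2] / r = A$121,334.46

A$121,334.46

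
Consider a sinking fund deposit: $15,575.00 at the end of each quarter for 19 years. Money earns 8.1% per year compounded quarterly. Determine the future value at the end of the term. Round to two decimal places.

$2,760,296.77

This is an ordinary annuity: 76 deposits of $15,575.00 at the end of each quarter.
Periodic rate r = 0.081/4 per quarter; n is counted in quarters.
FV = PMT × [((1+r)^n − 1)/r] = 15,575 × [(1+r)^76 − 1] / r = $2,760,296.77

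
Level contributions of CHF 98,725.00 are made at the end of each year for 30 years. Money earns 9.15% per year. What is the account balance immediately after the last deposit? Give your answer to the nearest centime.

This is an ordinary annuity: 30 deposits of CHF 98,725.00 at the end of each year.
Periodic rate r = 0.0915 per year.
FV = PMT × [((1+r)^n − 1)/r] = 98,725 × [(1+r)^30 − 1] / r = CHF 13,839,300.92

CHF 13,839,300.92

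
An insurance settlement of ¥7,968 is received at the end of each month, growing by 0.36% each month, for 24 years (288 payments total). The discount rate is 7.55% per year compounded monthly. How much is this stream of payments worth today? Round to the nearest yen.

¥1,591,512

Periodic rate r = 0.0755/12 per month; n is counted in months.
Growing ordinary annuity: PV = PMT₁ × [1 − ((1+g)/(1+r))^n] / (r − g) = 7,968 × [1 − ((1+0.0036)/(1+r))^288] / (r − 0.0036) = ¥1,591,512.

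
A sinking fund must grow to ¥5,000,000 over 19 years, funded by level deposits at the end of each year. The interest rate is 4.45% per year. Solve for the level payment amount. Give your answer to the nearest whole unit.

Level ordinary annuity; solve FV = PMT × [((1+r)^n − 1)/r] for PMT.
Periodic rate r = 0.0445 per year.
With n = 19: PMT = 5,000,000 / ([((1+r)^n − 1)/r]) = ¥172,887

¥172,887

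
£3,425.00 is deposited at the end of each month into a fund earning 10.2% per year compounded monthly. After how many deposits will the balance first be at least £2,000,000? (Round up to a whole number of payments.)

211 payments

Periodic rate r = 0.102/12 per month; n is counted in months.
Ordinary annuity FV: 2,000,000 = 3,425 × [((1+r)^n − 1)/r].
(1+r)^n = 1 + 2,000,000 × r / 3,425, so n = ln(1 + 2,000,000·r/3,425) / ln(1+r) = 210.97.
Round up to a whole number of payments: n = 211.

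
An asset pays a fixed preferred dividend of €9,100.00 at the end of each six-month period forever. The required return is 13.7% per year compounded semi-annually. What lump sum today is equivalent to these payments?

Periodic rate r = 0.137/2 per half-year.
Level perpetuity: PV = PMT / r = 9,100 / (0.137/2) = €132,846.72.

€132,846.72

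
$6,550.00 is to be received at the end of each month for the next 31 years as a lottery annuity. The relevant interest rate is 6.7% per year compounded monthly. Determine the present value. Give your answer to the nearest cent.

$1,025,282.42

This is an ordinary annuity: 372 payments of $6,550.00 at the end of each month.
Periodic rate r = 0.067/12 per month; n is counted in months.
PV = PMT × [(1 − (1+r)^−n)/r] = 6,550 × [1 − (1+r)^−372] / r = $1,025,282.42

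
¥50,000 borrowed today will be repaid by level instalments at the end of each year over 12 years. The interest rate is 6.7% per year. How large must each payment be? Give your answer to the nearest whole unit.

¥6,195

Level ordinary annuity; solve PV = PMT × [(1 − (1+r)^−n)/r] for PMT.
Periodic rate r = 0.067 per year.
With n = 12: PMT = 50,000 / ([(1 − (1+r)^−n)/r]) = ¥6,195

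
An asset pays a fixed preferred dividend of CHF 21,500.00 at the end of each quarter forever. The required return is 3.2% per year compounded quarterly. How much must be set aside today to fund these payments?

CHF 2,687,500.00

Periodic rate r = 0.032/4 per quarter.
Level perpetuity: PV = PMT / r = 21,500 / (0.032/4) = CHF 2,687,500.00.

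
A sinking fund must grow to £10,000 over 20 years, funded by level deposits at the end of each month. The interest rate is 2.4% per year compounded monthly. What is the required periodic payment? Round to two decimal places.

£32.50

Level ordinary annuity; solve FV = PMT × [((1+r)^n − 1)/r] for PMT.
Periodic rate r = 0.024/12 per month; n is counted in months.
With n = 240: PMT = 10,000 / ([((1+r)^n − 1)/r]) = £32.50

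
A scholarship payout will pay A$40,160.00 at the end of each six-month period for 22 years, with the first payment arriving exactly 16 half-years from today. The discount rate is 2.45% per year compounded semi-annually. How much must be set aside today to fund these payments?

A$1,132,746.81

Ordinary annuity of 44 payments, first payment at period 16.
Periodic rate r = 0.0245/2 per half-year; n is counted in half-years.
The ordinary-annuity PV formula values the stream one period before the first payment (period 15); discount that back 15 periods:
PV₀ = 40,160 × [1 − (1+r)^−44] / r × (1+r)^−15 = A$1,132,746.81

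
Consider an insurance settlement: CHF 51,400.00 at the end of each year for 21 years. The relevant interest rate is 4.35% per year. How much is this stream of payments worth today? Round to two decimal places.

This is an ordinary annuity: 21 payments of CHF 51,400.00 at the end of each year.
Periodic rate r = 0.0435 per year.
PV = PMT × [(1 − (1+r)^−n)/r] = 51,400 × [1 − (1+r)^−21] / r = CHF 698,403.17

CHF 698,403.17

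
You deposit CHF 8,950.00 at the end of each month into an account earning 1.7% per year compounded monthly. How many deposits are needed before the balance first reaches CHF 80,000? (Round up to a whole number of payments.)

Periodic rate r = 0.017/12 per month; n is counted in months.
Ordinary annuity FV: 80,000 = 8,950 × [((1+r)^n − 1)/r].
(1+r)^n = 1 + 80,000 × r / 8,950, so n = ln(1 + 80,000·r/8,950) / ln(1+r) = 8.89.
Round up to a whole number of payments: n = 9.

9 payments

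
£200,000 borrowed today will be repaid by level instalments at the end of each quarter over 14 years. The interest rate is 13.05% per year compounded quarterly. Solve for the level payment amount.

Level ordinary annuity; solve PV = PMT × [(1 − (1+r)^−n)/r] for PMT.
Periodic rate r = 0.1305/4 per quarter; n is counted in quarters.
With n = 56: PMT = 200,000 / ([(1 − (1+r)^−n)/r]) = £7,820.53

£7,820.53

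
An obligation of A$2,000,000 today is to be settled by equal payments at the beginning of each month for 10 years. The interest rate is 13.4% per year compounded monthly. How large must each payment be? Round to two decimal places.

A$30,000.85

Level annuity due; solve PV = PMT × [(1 − (1+r)^−n)/r] × (1+r) for PMT.
Periodic rate r = 0.134/12 per month; n is counted in months.
With n = 120: PMT = 2,000,000 / ([(1 − (1+r)^−n)/r] × (1+r)) = A$30,000.85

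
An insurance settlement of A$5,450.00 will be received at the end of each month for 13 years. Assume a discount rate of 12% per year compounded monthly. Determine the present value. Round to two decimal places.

A$429,585.02

This is an ordinary annuity: 156 payments of A$5,450.00 at the end of each month.
Periodic rate r = 0.12/12 per month; n is counted in months.
PV = PMT × [(1 − (1+r)^−n)/r] = 5,450 × [1 − (1+r)^−156] / r = A$429,585.02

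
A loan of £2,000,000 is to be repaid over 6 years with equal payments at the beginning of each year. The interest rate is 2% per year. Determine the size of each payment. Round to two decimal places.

£350,050.61

Level annuity due; solve PV = PMT × [(1 − (1+r)^−n)/r] × (1+r) for PMT.
Periodic rate r = 0.02 per year.
With n = 6: PMT = 2,000,000 / ([(1 − (1+r)^−n)/r] × (1+r)) = £350,050.61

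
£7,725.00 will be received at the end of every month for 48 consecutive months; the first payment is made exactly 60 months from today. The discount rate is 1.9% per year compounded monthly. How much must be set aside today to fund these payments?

Ordinary annuity of 48 payments, first payment at period 60.
Periodic rate r = 0.019/12 per month; n is counted in months.
The ordinary-annuity PV formula values the stream one period before the first payment (period 59); discount that back 59 periods:
PV₀ = 7,725 × [1 − (1+r)^−48] / r × (1+r)^−59 = £324,991.56

£324,991.56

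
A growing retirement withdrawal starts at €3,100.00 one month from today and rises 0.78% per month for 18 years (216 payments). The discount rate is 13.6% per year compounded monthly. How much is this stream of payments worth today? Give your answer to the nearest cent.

€465,389.95

Periodic rate r = 0.136/12 per month; n is counted in months.
Growing ordinary annuity: PV = PMT₁ × [1 − ((1+g)/(1+r))^n] / (r − g) = 3,100 × [1 − ((1+0.0078)/(1+r))^216] / (r − 0.0078) = €465,389.95.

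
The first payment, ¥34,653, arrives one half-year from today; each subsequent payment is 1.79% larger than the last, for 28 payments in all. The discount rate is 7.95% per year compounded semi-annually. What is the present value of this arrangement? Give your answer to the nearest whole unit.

Periodic rate r = 0.0795/2 per half-year; n is counted in half-years.
Growing ordinary annuity: PV = PMT₁ × [1 − ((1+g)/(1+r))^n] / (r − g) = 34,653 × [1 − ((1+0.0179)/(1+r))^28] / (r − 0.0179) = ¥710,920.

¥710,920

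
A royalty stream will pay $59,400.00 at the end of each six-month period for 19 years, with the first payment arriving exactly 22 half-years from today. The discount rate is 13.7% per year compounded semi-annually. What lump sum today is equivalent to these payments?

$198,296.43

Ordinary annuity of 38 payments, first payment at period 22.
Periodic rate r = 0.137/2 per half-year; n is counted in half-years.
The ordinary-annuity PV formula values the stream one period before the first payment (period 21); discount that back 21 periods:
PV₀ = 59,400 × [1 − (1+r)^−38] / r × (1+r)^−21 = $198,296.43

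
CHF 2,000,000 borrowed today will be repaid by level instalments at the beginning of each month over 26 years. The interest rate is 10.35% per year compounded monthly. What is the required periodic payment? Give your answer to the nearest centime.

Level annuity due; solve PV = PMT × [(1 − (1+r)^−n)/r] × (1+r) for PMT.
Periodic rate r = 0.1035/12 per month; n is counted in months.
With n = 312: PMT = 2,000,000 / ([(1 − (1+r)^−n)/r] × (1+r)) = CHF 18,362.14

CHF 18,362.14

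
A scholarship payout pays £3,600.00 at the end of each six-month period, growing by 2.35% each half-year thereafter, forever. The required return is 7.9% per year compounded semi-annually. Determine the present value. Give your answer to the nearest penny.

Periodic rate r = 0.079/2 per half-year.
Growing perpetuity (Gordon): PV = PMT₁ / (r − g) = 3,600 / (r − 0.0235) = £225,000.00.

£225,000.00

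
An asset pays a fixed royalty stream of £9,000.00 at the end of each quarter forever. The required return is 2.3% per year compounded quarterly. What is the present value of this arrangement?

Periodic rate r = 0.023/4 per quarter.
Level perpetuity: PV = PMT / r = 9,000 / (0.023/4) = £1,565,217.39.

£1,565,217.39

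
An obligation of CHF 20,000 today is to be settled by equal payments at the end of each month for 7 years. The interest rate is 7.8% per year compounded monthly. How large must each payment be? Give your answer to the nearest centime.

CHF 309.74

Level ordinary annuity; solve PV = PMT × [(1 − (1+r)^−n)/r] for PMT.
Periodic rate r = 0.078/12 per month; n is counted in months.
With n = 84: PMT = 20,000 / ([(1 − (1+r)^−n)/r]) = CHF 309.74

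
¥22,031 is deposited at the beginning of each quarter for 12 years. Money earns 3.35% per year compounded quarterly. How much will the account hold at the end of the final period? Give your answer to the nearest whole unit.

¥1,305,903

This is an annuity due: 48 deposits of ¥22,031 at the beginning of each quarter.
Periodic rate r = 0.0335/4 per quarter; n is counted in quarters.
FV = PMT × [((1+r)^n − 1)/r] × (1+r) = 22,031 × [(1+r)^48 − 1] / r × (1+r) = ¥1,305,903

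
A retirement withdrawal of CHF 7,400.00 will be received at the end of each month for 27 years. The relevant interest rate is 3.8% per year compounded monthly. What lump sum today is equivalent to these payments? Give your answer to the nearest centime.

This is an ordinary annuity: 324 payments of CHF 7,400.00 at the end of each month.
Periodic rate r = 0.038/12 per month; n is counted in months.
PV = PMT × [(1 − (1+r)^−n)/r] = 7,400 × [1 − (1+r)^−324] / r = CHF 1,497,870.51

CHF 1,497,870.51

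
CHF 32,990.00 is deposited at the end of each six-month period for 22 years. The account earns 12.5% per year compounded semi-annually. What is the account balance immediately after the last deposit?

CHF 7,074,995.64

This is an ordinary annuity: 44 deposits of CHF 32,990.00 at the end of each six-month period.
Periodic rate r = 0.125/2 per half-year; n is counted in half-years.
FV = PMT × [((1+r)^n − 1)/r] = 32,990 × [(1+r)^44 − 1] / r = CHF 7,074,995.64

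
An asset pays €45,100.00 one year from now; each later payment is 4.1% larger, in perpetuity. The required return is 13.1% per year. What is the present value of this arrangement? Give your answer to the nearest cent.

€501,111.11

Periodic rate r = 0.131 per year.
Growing perpetuity (Gordon): PV = PMT₁ / (r − g) = 45,100 / (r − 0.041) = €501,111.11.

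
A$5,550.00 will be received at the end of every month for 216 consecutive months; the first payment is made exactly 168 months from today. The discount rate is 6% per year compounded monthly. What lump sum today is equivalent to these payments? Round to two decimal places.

Ordinary annuity of 216 payments, first payment at period 168.
Periodic rate r = 0.06/12 per month; n is counted in months.
The ordinary-annuity PV formula values the stream one period before the first payment (period 167); discount that back 167 periods:
PV₀ = 5,550 × [1 − (1+r)^−216] / r × (1+r)^−167 = A$318,272.03

A$318,272.03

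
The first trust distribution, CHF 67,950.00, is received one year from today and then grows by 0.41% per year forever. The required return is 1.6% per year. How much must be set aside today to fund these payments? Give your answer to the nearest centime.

Periodic rate r = 0.016 per year.
Growing perpetuity (Gordon): PV = PMT₁ / (r − g) = 67,950 / (r − 0.0041) = CHF 5,710,084.03.

CHF 5,710,084.03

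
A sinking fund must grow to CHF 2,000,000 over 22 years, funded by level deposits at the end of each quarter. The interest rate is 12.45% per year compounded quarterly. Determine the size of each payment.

Level ordinary annuity; solve FV = PMT × [((1+r)^n − 1)/r] for PMT.
Periodic rate r = 0.1245/4 per quarter; n is counted in quarters.
With n = 88: PMT = 2,000,000 / ([((1+r)^n − 1)/r]) = CHF 4,498.25

CHF 4,498.25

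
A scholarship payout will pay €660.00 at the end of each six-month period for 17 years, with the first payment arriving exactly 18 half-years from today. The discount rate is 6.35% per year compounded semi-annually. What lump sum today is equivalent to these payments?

€7,997.11

Ordinary annuity of 34 payments, first payment at period 18.
Periodic rate r = 0.0635/2 per half-year; n is counted in half-years.
The ordinary-annuity PV formula values the stream one period before the first payment (period 17); discount that back 17 periods:
PV₀ = 660 × [1 − (1+r)^−34] / r × (1+r)^−17 = €7,997.11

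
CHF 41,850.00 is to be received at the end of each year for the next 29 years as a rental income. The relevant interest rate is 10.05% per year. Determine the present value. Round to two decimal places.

This is an ordinary annuity: 29 payments of CHF 41,850.00 at the end of each year.
Periodic rate r = 0.1005 per year.
PV = PMT × [(1 − (1+r)^−n)/r] = 41,850 × [1 − (1+r)^−29] / r = CHF 390,510.86

CHF 390,510.86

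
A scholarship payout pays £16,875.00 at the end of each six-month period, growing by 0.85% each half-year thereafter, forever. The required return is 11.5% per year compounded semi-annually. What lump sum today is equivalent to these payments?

£344,387.76

Periodic rate r = 0.115/2 per half-year.
Growing perpetuity (Gordon): PV = PMT₁ / (r − g) = 16,875 / (r − 0.0085) = £344,387.76.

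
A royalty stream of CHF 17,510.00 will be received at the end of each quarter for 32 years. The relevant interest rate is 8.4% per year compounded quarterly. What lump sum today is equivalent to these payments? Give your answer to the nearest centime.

CHF 775,495.65

This is an ordinary annuity: 128 payments of CHF 17,510.00 at the end of each quarter.
Periodic rate r = 0.084/4 per quarter; n is counted in quarters.
PV = PMT × [(1 − (1+r)^−n)/r] = 17,510 × [1 − (1+r)^−128] / r = CHF 775,495.65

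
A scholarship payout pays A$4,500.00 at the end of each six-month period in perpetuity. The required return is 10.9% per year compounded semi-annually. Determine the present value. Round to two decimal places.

A$82,568.81

Periodic rate r = 0.109/2 per half-year.
Level perpetuity: PV = PMT / r = 4,500 / (0.109/2) = A$82,568.81.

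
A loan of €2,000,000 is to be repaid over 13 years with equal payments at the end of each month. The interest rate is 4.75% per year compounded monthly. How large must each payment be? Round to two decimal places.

Level ordinary annuity; solve PV = PMT × [(1 − (1+r)^−n)/r] for PMT.
Periodic rate r = 0.0475/12 per month; n is counted in months.
With n = 156: PMT = 2,000,000 / ([(1 − (1+r)^−n)/r]) = €17,208.23

€17,208.23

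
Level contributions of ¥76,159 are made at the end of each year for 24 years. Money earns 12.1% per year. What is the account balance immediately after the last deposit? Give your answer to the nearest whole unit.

This is an ordinary annuity: 24 deposits of ¥76,159 at the end of each year.
Periodic rate r = 0.121 per year.
FV = PMT × [((1+r)^n − 1)/r] = 76,159 × [(1+r)^24 − 1] / r = ¥9,131,053

¥9,131,053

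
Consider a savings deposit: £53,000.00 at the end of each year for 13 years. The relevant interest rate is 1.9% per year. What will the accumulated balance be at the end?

This is an ordinary annuity: 13 deposits of £53,000.00 at the end of each year.
Periodic rate r = 0.019 per year.
FV = PMT × [((1+r)^n − 1)/r] = 53,000 × [(1+r)^13 − 1] / r = £773,287.08

£773,287.08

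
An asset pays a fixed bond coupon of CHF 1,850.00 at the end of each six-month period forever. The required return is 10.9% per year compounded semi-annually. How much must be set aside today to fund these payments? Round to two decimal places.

Periodic rate r = 0.109/2 per half-year.
Level perpetuity: PV = PMT / r = 1,850 / (0.109/2) = CHF 33,944.95.

CHF 33,944.95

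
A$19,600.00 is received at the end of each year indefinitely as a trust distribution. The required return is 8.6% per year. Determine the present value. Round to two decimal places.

A$227,906.98

Periodic rate r = 0.086 per year.
Level perpetuity: PV = PMT / r = 19,600 / (0.086) = A$227,906.98.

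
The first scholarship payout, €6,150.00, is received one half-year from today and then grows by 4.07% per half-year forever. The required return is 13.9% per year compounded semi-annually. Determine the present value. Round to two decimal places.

Periodic rate r = 0.139/2 per half-year.
Growing perpetuity (Gordon): PV = PMT₁ / (r − g) = 6,150 / (r − 0.0407) = €213,541.67.

€213,541.67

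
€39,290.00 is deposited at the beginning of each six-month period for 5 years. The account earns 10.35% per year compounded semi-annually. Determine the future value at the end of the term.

This is an annuity due: 10 deposits of €39,290.00 at the beginning of each six-month period.
Periodic rate r = 0.1035/2 per half-year; n is counted in half-years.
FV = PMT × [((1+r)^n − 1)/r] × (1+r) = 39,290 × [(1+r)^10 − 1] / r × (1+r) = €524,024.73

€524,024.73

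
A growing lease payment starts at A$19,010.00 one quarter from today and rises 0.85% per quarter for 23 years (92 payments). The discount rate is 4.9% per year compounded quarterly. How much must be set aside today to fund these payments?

A$1,466,388.41

Periodic rate r = 0.049/4 per quarter; n is counted in quarters.
Growing ordinary annuity: PV = PMT₁ × [1 − ((1+g)/(1+r))^n] / (r − g) = 19,010 × [1 − ((1+0.0085)/(1+r))^92] / (r − 0.0085) = A$1,466,388.41.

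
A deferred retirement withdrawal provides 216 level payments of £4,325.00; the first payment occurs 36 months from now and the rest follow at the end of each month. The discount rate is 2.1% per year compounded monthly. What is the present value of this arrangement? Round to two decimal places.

£731,224.81

Ordinary annuity of 216 payments, first payment at period 36.
Periodic rate r = 0.021/12 per month; n is counted in months.
The ordinary-annuity PV formula values the stream one period before the first payment (period 35); discount that back 35 periods:
PV₀ = 4,325 × [1 − (1+r)^−216] / r × (1+r)^−35 = £731,224.81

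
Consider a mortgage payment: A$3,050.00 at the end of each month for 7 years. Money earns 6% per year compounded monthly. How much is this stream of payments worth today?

A$208,781.78

This is an ordinary annuity: 84 payments of A$3,050.00 at the end of each month.
Periodic rate r = 0.06/12 per month; n is counted in months.
PV = PMT × [(1 − (1+r)^−n)/r] = 3,050 × [1 − (1+r)^−84] / r = A$208,781.78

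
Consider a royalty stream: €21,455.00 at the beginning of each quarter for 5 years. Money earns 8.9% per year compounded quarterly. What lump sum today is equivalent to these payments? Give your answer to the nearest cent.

This is an annuity due: 20 payments of €21,455.00 at the beginning of each quarter.
Periodic rate r = 0.089/4 per quarter; n is counted in quarters.
PV = PMT × [(1 − (1+r)^−n)/r] × (1+r) = 21,455 × [1 − (1+r)^−20] / r × (1+r) = €350,959.27

€350,959.27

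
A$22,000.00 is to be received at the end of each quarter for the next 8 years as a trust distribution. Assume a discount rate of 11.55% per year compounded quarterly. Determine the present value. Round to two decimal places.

This is an ordinary annuity: 32 payments of A$22,000.00 at the end of each quarter.
Periodic rate r = 0.1155/4 per quarter; n is counted in quarters.
PV = PMT × [(1 − (1+r)^−n)/r] = 22,000 × [1 − (1+r)^−32] / r = A$455,498.94

A$455,498.94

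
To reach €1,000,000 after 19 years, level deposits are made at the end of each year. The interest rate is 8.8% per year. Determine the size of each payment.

Level ordinary annuity; solve FV = PMT × [((1+r)^n − 1)/r] for PMT.
Periodic rate r = 0.088 per year.
With n = 19: PMT = 1,000,000 / ([((1+r)^n − 1)/r]) = €22,192.29

€22,192.29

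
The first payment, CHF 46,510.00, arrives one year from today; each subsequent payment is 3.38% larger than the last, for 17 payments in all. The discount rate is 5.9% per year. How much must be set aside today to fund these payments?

Periodic rate r = 0.059 per year.
Growing ordinary annuity: PV = PMT₁ × [1 − ((1+g)/(1+r))^n] / (r − g) = 46,510 × [1 − ((1+0.0338)/(1+r))^17] / (r − 0.0338) = CHF 620,072.46.

CHF 620,072.46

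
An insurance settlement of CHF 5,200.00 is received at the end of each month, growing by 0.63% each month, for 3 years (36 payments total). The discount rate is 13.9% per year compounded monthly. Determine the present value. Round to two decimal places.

Periodic rate r = 0.139/12 per month; n is counted in months.
Growing ordinary annuity: PV = PMT₁ × [1 − ((1+g)/(1+r))^n] / (r − g) = 5,200 × [1 − ((1+0.0063)/(1+r))^36] / (r − 0.0063) = CHF 169,101.79.

CHF 169,101.79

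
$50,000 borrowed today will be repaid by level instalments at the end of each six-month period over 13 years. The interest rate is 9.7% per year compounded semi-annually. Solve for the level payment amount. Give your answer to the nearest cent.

Level ordinary annuity; solve PV = PMT × [(1 − (1+r)^−n)/r] for PMT.
Periodic rate r = 0.097/2 per half-year; n is counted in half-years.
With n = 26: PMT = 50,000 / ([(1 − (1+r)^−n)/r]) = $3,424.61

$3,424.61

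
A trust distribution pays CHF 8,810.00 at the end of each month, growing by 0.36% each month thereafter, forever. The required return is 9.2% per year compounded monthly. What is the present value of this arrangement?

CHF 2,166,393.44

Periodic rate r = 0.092/12 per month.
Growing perpetuity (Gordon): PV = PMT₁ / (r − g) = 8,810 / (r − 0.0036) = CHF 2,166,393.44.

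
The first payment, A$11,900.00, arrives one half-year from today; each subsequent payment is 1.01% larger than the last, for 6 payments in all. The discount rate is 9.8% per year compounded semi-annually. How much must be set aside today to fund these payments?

Periodic rate r = 0.098/2 per half-year; n is counted in half-years.
Growing ordinary annuity: PV = PMT₁ × [1 − ((1+g)/(1+r))^n] / (r − g) = 11,900 × [1 − ((1+0.0101)/(1+r))^6] / (r − 0.0101) = A$62,058.16.

A$62,058.16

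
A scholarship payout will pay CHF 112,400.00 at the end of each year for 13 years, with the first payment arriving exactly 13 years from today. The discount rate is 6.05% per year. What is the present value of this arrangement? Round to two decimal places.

CHF 490,281.65

Ordinary annuity of 13 payments, first payment at period 13.
Periodic rate r = 0.0605 per year.
The ordinary-annuity PV formula values the stream one period before the first payment (period 12); discount that back 12 periods:
PV₀ = 112,400 × [1 − (1+r)^−13] / r × (1+r)^−12 = CHF 490,281.65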